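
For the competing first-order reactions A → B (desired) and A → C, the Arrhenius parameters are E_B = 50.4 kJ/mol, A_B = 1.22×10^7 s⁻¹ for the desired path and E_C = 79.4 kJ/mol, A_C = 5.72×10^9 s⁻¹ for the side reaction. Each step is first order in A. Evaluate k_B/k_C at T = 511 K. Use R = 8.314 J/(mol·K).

k_B/k_C = (A_B/A_C)·exp[−(E_B−E_C)/(RT)] = (A_B/A_C)·exp[(E_C−E_B)/(RT)].
(E_C−E_B)/(RT) = (79.4−50.4)×10³/(8.314×511) = 29000/4248 = 6.826.
k_B/k_C = (1.22×10^7/5.72×10^9)·exp(6.826) = 0.002133 × 921.5 = 1.97.
Since E_B < E_C, lowering the temperature improves selectivity toward B.

1.97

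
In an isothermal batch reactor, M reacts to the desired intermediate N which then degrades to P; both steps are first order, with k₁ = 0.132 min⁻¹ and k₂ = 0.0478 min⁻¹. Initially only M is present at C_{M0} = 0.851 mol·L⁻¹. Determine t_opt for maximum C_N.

12.1 min

The intermediate peaks when r₁ = r₂, i.e. k₁e^(−k₁t) = k₂e^(−k₂t), giving t_opt = ln(k₂/k₁)/(k₂−k₁).
= ln(0.0478/0.132)/(0.0478−0.132) = ln(0.3621)/-0.08420 = -1.016/-0.08420 = 12.1 min.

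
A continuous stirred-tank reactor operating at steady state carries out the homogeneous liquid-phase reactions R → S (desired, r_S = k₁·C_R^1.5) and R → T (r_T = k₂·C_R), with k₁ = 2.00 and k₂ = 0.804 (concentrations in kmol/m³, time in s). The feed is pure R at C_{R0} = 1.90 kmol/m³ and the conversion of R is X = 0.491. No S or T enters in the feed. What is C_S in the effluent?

0.662 kmol/m³

Exit C_R = C_{R0}(1−X) = 1.90×0.509 = 0.9671 kmol/m³.
In a CSTR the entire volume is at exit conditions, so r_S = 2.00×0.9671^1.5 = 1.902 and r_T = 0.804×0.9671 = 0.7775.
Fraction of consumed R going to S: r_S/(r_S+r_T) = 0.7098.
C_S = 0.7098·C_{R0}·X = 0.7098×1.90×0.491 = 0.662 kmol/m³.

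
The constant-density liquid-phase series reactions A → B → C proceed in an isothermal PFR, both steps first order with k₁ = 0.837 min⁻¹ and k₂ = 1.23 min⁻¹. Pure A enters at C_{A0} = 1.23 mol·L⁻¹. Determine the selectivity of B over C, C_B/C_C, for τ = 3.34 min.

For first-order series with pure A initially, C_B(τ) = k₁C_{A0}/(k₂−k₁)·(e^(−k₁τ) − e^(−k₂τ)).
e^(−k₁τ) = e^(−0.837×3.34) = e^(−2.796) = 0.06108; e^(−k₂τ) = e^(−4.108) = 0.01644.
C_B = 0.837×1.23/(1.23−0.837) × (0.06108−0.01644) = 2.620×0.04464 = 0.1169 mol·L⁻¹.
C_A = C_{A0}e^(−k₁τ) = 0.07513 mol·L⁻¹, so C_C = C_{A0}−C_A−C_B = 1.038 mol·L⁻¹; C_B/C_C = 0.113.

0.113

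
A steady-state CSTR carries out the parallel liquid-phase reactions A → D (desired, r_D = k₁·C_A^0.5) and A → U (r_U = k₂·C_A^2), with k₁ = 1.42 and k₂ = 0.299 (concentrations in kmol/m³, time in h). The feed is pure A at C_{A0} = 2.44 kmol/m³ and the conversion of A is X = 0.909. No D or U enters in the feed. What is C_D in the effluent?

Exit C_A = C_{A0}(1−X) = 2.44×0.0910 = 0.2220 kmol/m³.
A CSTR operates uniformly at the exit composition, giving r_D = 0.6691 and r_U = 0.01474 (each k·C_A^n at C_A = 0.2220).
Fraction of consumed A going to D: r_D/(r_D+r_U) = 0.9784.
C_D = 0.9784·C_{A0}·X = 0.9784×2.44×0.909 = 2.17 kmol/m³.

2.17 kmol/m³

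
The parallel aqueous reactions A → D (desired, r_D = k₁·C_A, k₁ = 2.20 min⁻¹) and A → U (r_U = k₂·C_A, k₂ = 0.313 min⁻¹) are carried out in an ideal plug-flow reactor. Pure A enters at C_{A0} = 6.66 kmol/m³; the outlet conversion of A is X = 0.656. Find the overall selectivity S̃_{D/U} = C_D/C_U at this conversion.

7.03

C_A = C_{A0}(1−X) = 2.291 kmol/m³.
Both paths are first order in A, so the instantaneous fraction to D is constant: dC_D/d(−C_A) = k₁/(k₁+k₂) = 0.8754.
C_D = 0.8754·(C_{A0}−C_A) = 0.8754×4.369 = 3.82 kmol/m³.
C_U = (C_{A0}−C_A)−C_D = 0.5442 kmol/m³; S̃_{D/U} = 3.825/0.5442 = 7.03.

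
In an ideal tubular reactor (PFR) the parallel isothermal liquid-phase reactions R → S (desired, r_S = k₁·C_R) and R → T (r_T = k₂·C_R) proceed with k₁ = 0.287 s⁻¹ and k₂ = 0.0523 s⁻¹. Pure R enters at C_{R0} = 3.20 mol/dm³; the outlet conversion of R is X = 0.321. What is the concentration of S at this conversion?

C_R = C_{R0}(1−X) = 2.173 mol/dm³.
Both paths are first order in R, so the instantaneous fraction to S is constant: dC_S/d(−C_R) = k₁/(k₁+k₂) = 0.8459.
C_S = 0.8459·(C_{R0}−C_R) = 0.8459×1.027 = 0.869 mol/dm³.

0.869 mol/dm³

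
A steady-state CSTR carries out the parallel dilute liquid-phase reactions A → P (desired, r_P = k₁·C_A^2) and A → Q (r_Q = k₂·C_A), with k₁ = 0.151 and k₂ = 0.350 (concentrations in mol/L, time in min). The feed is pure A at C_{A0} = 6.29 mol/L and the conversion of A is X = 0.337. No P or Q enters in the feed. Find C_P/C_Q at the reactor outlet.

Exit C_A = C_{A0}(1−X) = 6.29×0.663 = 4.170 mol/L.
In a CSTR the entire volume is at exit conditions, so r_P = 0.151×4.170^2 = 2.626 and r_Q = 0.350×4.170 = 1.460.
Overall selectivity = C_P/C_Q = r_Pτ/(r_Qτ) = r_P/r_Q = 1.80.

1.80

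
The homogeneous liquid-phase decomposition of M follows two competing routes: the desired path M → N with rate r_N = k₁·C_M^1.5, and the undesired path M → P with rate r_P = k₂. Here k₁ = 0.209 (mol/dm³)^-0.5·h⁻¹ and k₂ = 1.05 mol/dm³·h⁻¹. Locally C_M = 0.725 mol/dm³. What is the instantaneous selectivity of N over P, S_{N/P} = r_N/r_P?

0.123

S_{N/P} = r_N/r_P = (k₁·C_M^1.5)/(k₂) = (k₁/k₂)·C_M^1.5.
= (0.209×0.7250^1.5) / (1.05) = 0.1290/1.050 = 0.123.
Since the desired path is higher order in M, keeping C_M high (PFR or concentrated feed) favours N.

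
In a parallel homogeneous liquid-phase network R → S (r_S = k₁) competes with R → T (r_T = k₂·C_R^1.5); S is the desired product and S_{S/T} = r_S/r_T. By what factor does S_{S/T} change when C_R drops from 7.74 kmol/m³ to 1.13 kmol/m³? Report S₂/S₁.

S_{S/T} = (k₁/k₂)·C_R^-1.5, so S₂/S₁ = (C_{R,2}/C_{R,1})^-1.5.
= (1.13/7.74)^(-1.5) = (0.1460)^(-1.5) = 17.9.

17.9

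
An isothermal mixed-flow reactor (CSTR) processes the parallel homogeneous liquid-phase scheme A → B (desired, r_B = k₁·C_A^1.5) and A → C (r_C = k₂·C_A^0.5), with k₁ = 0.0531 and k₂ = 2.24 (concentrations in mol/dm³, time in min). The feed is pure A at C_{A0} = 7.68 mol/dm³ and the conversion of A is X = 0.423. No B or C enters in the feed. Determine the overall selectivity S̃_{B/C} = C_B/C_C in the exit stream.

0.105

Exit C_A = C_{A0}(1−X) = 7.68×0.577 = 4.431 mol/dm³.
In a CSTR the entire volume is at exit conditions, so r_B = 0.0531×4.431^1.5 = 0.4953 and r_C = 2.24×4.431^0.5 = 4.715.
Overall selectivity = C_B/C_C = r_Bτ/(r_Cτ) = r_B/r_C = 0.105.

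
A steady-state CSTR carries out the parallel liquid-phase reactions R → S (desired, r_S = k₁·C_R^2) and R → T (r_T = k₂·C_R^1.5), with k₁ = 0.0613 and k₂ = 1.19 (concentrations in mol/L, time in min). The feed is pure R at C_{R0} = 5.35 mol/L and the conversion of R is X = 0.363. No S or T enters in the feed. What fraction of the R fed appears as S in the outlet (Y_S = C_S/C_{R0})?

0.0315

Exit C_R = C_{R0}(1−X) = 5.35×0.637 = 3.408 mol/L.
A CSTR operates uniformly at the exit composition, giving r_S = 0.7119 and r_T = 7.487 (each k·C_R^n at C_R = 3.408).
Fraction of consumed R going to S: r_S/(r_S+r_T) = 0.08684.
C_S = 0.08684·C_{R0}·X = 0.08684×5.35×0.363 = 0.169 mol/L; Y_S = C_S/C_{R0} = 0.0315.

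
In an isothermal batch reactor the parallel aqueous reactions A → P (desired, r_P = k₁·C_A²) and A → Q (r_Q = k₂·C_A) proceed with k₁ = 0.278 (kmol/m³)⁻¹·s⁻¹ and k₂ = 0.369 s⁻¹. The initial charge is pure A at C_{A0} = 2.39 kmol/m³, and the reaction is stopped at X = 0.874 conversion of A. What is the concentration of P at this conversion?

0.993 kmol/m³

C_A = C_{A0}(1−X) = 0.3011 kmol/m³.
Along a PFR/batch, dC_Q/dC_A = −r_Q/(r_P+r_Q) = −k₂/(k₂+k₁·C_A).
Integrating from C_{A0} to C_A: C_Q = (0.369/0.278)·ln[(0.369+0.278·2.39)/(0.369+0.278·0.301)] = 1.327·ln(1.033/0.4527) = 1.096 kmol/m³.
Then C_P = (C_{A0}−C_A) − C_Q = 2.089 − 1.096 = 0.9933 kmol/m³.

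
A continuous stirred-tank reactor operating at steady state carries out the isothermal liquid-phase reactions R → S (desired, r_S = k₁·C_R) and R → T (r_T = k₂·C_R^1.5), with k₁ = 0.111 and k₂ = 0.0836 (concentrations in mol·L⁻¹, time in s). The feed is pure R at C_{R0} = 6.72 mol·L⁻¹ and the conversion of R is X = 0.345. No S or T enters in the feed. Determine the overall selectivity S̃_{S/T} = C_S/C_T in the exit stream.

0.633

Exit C_R = C_{R0}(1−X) = 6.72×0.655 = 4.402 mol·L⁻¹.
A CSTR operates uniformly at the exit composition, giving r_S = 0.4886 and r_T = 0.7720 (each k·C_R^n at C_R = 4.402).
Overall selectivity = C_S/C_T = r_Sτ/(r_Tτ) = r_S/r_T = 0.633.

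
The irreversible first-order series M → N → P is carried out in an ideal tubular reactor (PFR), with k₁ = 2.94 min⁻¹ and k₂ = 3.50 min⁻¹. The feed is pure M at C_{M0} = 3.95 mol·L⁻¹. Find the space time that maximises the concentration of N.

The intermediate peaks when r₁ = r₂, i.e. k₁e^(−k₁τ) = k₂e^(−k₂τ), giving τ_opt = ln(k₂/k₁)/(k₂−k₁).
= ln(3.50/2.94)/(3.50−2.94) = ln(1.190)/0.5600 = 0.1744/0.5600 = 0.311 min.

0.311 min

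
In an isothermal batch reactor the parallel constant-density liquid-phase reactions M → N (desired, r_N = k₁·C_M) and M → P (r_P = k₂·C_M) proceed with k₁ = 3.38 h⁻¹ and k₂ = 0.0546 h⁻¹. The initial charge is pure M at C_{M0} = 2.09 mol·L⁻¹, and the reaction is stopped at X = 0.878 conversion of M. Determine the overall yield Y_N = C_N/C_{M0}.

C_M = C_{M0}(1−X) = 0.2550 mol·L⁻¹.
Both paths are first order in M, so the instantaneous fraction to N is constant: dC_N/d(−C_M) = k₁/(k₁+k₂) = 0.9841.
C_N = 0.9841·(C_{M0}−C_M) = 0.9841×1.835 = 1.81 mol·L⁻¹.
Y_N = C_N/C_{M0} = 1.806/2.09 = 0.864.

0.864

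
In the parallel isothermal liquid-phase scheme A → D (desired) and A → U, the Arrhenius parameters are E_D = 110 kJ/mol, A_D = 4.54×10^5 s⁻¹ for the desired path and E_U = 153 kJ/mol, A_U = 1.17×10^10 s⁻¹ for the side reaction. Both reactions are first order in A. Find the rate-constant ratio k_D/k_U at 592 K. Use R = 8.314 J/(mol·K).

0.242

k_D/k_U = (A_D/A_U)·exp[−(E_D−E_U)/(RT)] = (A_D/A_U)·exp[(E_U−E_D)/(RT)].
(E_U−E_D)/(RT) = (153−110)×10³/(8.314×592) = 43000/4922 = 8.736.
k_D/k_U = (4.54×10^5/1.17×10^10)·exp(8.736) = 3.880×10^-5 × 6226 = 0.242.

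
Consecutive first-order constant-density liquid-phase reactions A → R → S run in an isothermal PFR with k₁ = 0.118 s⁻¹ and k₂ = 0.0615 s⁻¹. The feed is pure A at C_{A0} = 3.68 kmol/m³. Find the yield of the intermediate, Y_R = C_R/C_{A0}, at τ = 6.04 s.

0.416

For first-order series with pure A initially, C_R(τ) = k₁C_{A0}/(k₂−k₁)·(e^(−k₁τ) − e^(−k₂τ)).
e^(−k₁τ) = e^(−0.118×6.04) = e^(−0.7127) = 0.4903; e^(−k₂τ) = e^(−0.3715) = 0.6897.
C_R = 0.118×3.68/(0.0615−0.118) × (0.4903−0.6897) = (-7.686)×(-0.1994) = 1.533 kmol/m³.
Y_R = C_R/C_{A0} = 1.533/3.68 = 0.416.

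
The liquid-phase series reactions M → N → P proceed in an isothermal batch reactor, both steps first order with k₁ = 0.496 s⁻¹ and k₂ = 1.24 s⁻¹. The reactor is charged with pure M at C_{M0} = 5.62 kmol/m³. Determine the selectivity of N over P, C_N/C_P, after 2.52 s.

0.293

For first-order series with pure M initially, C_N(t) = k₁C_{M0}/(k₂−k₁)·(e^(−k₁t) − e^(−k₂t)).
e^(−k₁t) = e^(−0.496×2.52) = e^(−1.250) = 0.2865; e^(−k₂t) = e^(−3.125) = 0.04395.
C_N = 0.496×5.62/(1.24−0.496) × (0.2865−0.04395) = 3.747×0.2426 = 0.9089 kmol/m³.
C_M = C_{M0}e^(−k₁t) = 1.610 kmol/m³, so C_P = C_{M0}−C_M−C_N = 3.101 kmol/m³; C_N/C_P = 0.293.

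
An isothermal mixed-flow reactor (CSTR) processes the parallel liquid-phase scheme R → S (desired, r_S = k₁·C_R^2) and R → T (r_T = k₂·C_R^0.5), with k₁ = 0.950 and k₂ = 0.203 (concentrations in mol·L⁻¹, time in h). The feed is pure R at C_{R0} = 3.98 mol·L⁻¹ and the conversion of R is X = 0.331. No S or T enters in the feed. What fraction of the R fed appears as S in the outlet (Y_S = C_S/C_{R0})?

Exit C_R = C_{R0}(1−X) = 3.98×0.669 = 2.663 mol·L⁻¹.
In a CSTR the entire volume is at exit conditions, so r_S = 0.950×2.663^2 = 6.735 and r_T = 0.203×2.663^0.5 = 0.3312.
Fraction of consumed R going to S: r_S/(r_S+r_T) = 0.9531.
C_S = 0.9531·C_{R0}·X = 0.9531×3.98×0.331 = 1.26 mol·L⁻¹; Y_S = C_S/C_{R0} = 0.315.

0.315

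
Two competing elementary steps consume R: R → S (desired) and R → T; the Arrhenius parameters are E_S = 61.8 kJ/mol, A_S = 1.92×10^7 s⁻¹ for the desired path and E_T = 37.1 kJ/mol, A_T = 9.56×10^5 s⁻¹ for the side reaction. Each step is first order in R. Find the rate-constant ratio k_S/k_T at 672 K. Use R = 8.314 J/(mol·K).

Since both paths have the same order in R, the concentration cancels and S_{S/T} = k_S/k_T = (A_S/A_T)·exp[(E_T−E_S)/(RT)].
(E_T−E_S)/(RT) = (37.1−61.8)×10³/(8.314×672) = -24700/5587 = -4.421.
k_S/k_T = (1.92×10^7/9.56×10^5)·exp(-4.421) = 20.08 × 0.01202 = 0.241.

0.241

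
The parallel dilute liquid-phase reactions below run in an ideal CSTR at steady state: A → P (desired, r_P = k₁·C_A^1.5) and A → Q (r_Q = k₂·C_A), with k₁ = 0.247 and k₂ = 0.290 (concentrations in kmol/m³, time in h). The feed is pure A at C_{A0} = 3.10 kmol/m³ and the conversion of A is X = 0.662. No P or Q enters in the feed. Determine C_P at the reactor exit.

Exit C_A = C_{A0}(1−X) = 3.10×0.338 = 1.048 kmol/m³.
In a CSTR the entire volume is at exit conditions, so r_P = 0.247×1.048^1.5 = 0.2649 and r_Q = 0.290×1.048 = 0.3039.
Fraction of consumed A going to P: r_P/(r_P+r_Q) = 0.4658.
C_P = 0.4658·C_{A0}·X = 0.4658×3.10×0.662 = 0.956 kmol/m³.

0.956 kmol/m³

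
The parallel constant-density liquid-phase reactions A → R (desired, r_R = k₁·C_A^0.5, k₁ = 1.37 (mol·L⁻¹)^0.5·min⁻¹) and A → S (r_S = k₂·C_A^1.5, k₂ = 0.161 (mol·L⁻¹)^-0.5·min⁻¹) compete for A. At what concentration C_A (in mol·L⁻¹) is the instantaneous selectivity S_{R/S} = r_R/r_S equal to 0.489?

S_{R/S} = (k₁/k₂)·C_A⁻¹ ⇒ C_A = (S·k₂/k₁)^(-1).
= (0.489×0.161/1.37)^(-1) = (0.05747)^(-1) = 17.4 mol·L⁻¹.

17.4 mol·L⁻¹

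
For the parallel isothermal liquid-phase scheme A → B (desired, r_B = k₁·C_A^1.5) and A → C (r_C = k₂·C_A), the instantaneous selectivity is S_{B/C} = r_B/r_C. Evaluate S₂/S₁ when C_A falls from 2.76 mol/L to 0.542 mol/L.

0.443

S_{B/C} = (k₁/k₂)·C_A^0.5, so S₂/S₁ = (C_{A,2}/C_{A,1})^0.5.
= (0.542/2.76)^0.5 = (0.1964)^0.5 = 0.443.
Selectivity toward B falls as C_A falls — high-concentration operation is favoured.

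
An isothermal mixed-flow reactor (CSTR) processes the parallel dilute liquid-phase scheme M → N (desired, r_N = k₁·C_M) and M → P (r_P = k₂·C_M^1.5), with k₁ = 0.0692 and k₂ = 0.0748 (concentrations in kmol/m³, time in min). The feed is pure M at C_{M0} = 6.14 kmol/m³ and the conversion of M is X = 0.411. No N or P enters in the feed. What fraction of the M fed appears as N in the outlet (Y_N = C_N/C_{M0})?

Exit C_M = C_{M0}(1−X) = 6.14×0.589 = 3.616 kmol/m³.
A CSTR operates uniformly at the exit composition, giving r_N = 0.2503 and r_P = 0.5144 (each k·C_M^n at C_M = 3.616).
Fraction of consumed M going to N: r_N/(r_N+r_P) = 0.3273.
C_N = 0.3273·C_{M0}·X = 0.3273×6.14×0.411 = 0.826 kmol/m³; Y_N = C_N/C_{M0} = 0.135.

0.135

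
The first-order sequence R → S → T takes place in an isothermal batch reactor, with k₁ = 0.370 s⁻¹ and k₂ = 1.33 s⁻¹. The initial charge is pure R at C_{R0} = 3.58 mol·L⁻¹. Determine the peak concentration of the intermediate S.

At the optimum, C_{S,max}/C_{R0} = (k₁/k₂)^[k₂/(k₂−k₁)].
= (0.370/1.33)^(1.33/(1.33−0.370)) = (0.2782)^(1.385) = 0.1699.
C_{S,max} = 0.1699×3.58 = 0.608 mol·L⁻¹.

0.608 mol·L⁻¹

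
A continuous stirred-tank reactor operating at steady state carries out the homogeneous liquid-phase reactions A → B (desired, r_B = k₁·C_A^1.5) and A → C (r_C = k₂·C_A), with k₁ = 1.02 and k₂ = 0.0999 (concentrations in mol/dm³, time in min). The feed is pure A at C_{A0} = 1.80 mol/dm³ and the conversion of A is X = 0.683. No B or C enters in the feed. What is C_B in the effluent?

Exit C_A = C_{A0}(1−X) = 1.80×0.317 = 0.5706 mol/dm³.
Rates in a CSTR are evaluated at the outlet concentration: r_B = 1.02×0.5706^1.5 = 0.4396, r_C = 0.0999×0.5706 = 0.05700.
Fraction of consumed A going to B: r_B/(r_B+r_C) = 0.8852.
C_B = 0.8852·C_{A0}·X = 0.8852×1.80×0.683 = 1.09 mol/dm³.

1.09 mol/dm³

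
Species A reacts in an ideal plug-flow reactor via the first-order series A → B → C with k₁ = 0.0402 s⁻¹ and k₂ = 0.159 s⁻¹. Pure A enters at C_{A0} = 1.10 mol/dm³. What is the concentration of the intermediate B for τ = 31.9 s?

The intermediate concentration in a first-order A→B→C sequence is C_B = k₁C_{A0}(e^(−k₁τ) − e^(−k₂τ))/(k₂−k₁).
e^(−k₁τ) = e^(−0.0402×31.9) = e^(−1.282) = 0.2774; e^(−k₂τ) = e^(−5.072) = 0.006269.
C_B = 0.0402×1.10/(0.159−0.0402) × (0.2774−0.006269) = 0.3722×0.2711 = 0.1009 mol/dm³.

0.101 mol/dm³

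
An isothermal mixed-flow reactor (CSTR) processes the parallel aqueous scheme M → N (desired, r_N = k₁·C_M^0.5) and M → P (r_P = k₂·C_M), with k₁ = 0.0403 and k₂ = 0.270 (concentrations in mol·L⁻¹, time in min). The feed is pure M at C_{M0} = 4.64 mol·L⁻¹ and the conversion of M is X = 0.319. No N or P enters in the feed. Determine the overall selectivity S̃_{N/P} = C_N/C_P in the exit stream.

Exit C_M = C_{M0}(1−X) = 4.64×0.681 = 3.160 mol·L⁻¹.
A CSTR operates uniformly at the exit composition, giving r_N = 0.07164 and r_P = 0.8532 (each k·C_M^n at C_M = 3.160).
Overall selectivity = C_N/C_P = r_Nτ/(r_Pτ) = r_N/r_P = 0.0840.

0.0840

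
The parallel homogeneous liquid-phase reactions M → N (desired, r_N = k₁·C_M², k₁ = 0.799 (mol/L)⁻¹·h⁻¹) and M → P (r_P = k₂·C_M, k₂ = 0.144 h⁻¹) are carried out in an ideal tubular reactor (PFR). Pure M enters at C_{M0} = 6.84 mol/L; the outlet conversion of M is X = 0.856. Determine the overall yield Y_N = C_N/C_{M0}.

0.809

C_M = C_{M0}(1−X) = 0.9850 mol/L.
Along a PFR/batch, dC_P/dC_M = −r_P/(r_N+r_P) = −k₂/(k₂+k₁·C_M).
Integrating from C_{M0} to C_M: C_P = (0.144/0.799)·ln[(0.144+0.799·6.84)/(0.144+0.799·0.985)] = 0.1802·ln(5.609/0.9310) = 0.3237 mol/L.
Then C_N = (C_{M0}−C_M) − C_P = 5.855 − 0.3237 = 5.531 mol/L.
Y_N = C_N/C_{M0} = 5.531/6.84 = 0.809.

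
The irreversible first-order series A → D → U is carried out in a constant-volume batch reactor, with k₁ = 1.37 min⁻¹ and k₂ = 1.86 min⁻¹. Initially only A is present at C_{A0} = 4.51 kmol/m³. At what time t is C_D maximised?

0.624 min

Setting dC_D/dt = 0 gives t_opt = ln(k₂/k₁)/(k₂−k₁).
= ln(1.86/1.37)/(1.86−1.37) = ln(1.358)/0.4900 = 0.3058/0.4900 = 0.624 min.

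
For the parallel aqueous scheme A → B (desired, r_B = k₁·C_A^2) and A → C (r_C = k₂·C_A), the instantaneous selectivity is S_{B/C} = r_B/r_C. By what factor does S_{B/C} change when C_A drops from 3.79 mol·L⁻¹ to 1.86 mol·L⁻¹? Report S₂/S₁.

S_{B/C} = (k₁/k₂)·C_A, so S₂/S₁ = (C_{A,2}/C_{A,1}).
= 1.86/3.79 = 0.491.

0.491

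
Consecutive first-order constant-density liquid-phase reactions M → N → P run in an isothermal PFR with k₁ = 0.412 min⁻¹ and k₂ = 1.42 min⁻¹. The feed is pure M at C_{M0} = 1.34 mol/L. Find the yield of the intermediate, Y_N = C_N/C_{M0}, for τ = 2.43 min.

0.137

The intermediate concentration in a first-order A→B→C sequence is C_N = k₁C_{M0}(e^(−k₁τ) − e^(−k₂τ))/(k₂−k₁).
e^(−k₁τ) = e^(−0.412×2.43) = e^(−1.001) = 0.3675; e^(−k₂τ) = e^(−3.451) = 0.03173.
C_N = 0.412×1.34/(1.42−0.412) × (0.3675−0.03173) = 0.5477×0.3357 = 0.1839 mol/L.
Y_N = C_N/C_{M0} = 0.1839/1.34 = 0.137.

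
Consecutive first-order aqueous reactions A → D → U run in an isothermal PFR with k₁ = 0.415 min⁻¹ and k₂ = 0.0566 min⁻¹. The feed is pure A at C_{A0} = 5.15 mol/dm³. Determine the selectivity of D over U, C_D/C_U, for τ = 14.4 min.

1.04

Solving the coupled first-order balances gives C_D(τ) = [k₁/(k₂−k₁)]·C_{A0}·(e^(−k₁τ) − e^(−k₂τ)).
e^(−k₁τ) = e^(−0.415×14.4) = e^(−5.976) = 0.002539; e^(−k₂τ) = e^(−0.8150) = 0.4426.
C_D = 0.415×5.15/(0.0566−0.415) × (0.002539−0.4426) = (-5.963)×(-0.4401) = 2.624 mol/dm³.
C_A = C_{A0}e^(−k₁τ) = 0.01308 mol/dm³, so C_U = C_{A0}−C_A−C_D = 2.513 mol/dm³; C_D/C_U = 1.04.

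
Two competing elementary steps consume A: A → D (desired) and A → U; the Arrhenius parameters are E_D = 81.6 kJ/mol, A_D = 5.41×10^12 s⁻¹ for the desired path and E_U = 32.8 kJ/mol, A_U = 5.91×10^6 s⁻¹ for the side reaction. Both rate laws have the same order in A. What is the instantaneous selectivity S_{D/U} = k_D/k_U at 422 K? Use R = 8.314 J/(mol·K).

0.834

With equal orders, S_{D/U} = k_D/k_U = (A_D/A_U)·exp[(E_U−E_D)/(RT)].
(E_U−E_D)/(RT) = (32.8−81.6)×10³/(8.314×422) = -48800/3509 = -13.91.
k_D/k_U = (5.41×10^12/5.91×10^6)·exp(-13.91) = 9.154×10^5 × 9.107×10^-7 = 0.834.
Since E_D > E_U, raising the temperature improves selectivity toward D.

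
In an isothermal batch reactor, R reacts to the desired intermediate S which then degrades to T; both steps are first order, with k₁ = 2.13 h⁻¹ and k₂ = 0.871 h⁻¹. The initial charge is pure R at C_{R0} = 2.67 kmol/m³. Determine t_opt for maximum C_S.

The intermediate peaks when r₁ = r₂, i.e. k₁e^(−k₁t) = k₂e^(−k₂t), giving t_opt = ln(k₂/k₁)/(k₂−k₁).
= ln(0.871/2.13)/(0.871−2.13) = ln(0.4089)/-1.259 = -0.8942/-1.259 = 0.710 h.

0.710 h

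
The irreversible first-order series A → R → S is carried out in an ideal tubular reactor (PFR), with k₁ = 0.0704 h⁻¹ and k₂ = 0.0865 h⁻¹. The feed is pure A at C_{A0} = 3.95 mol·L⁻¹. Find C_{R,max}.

1.31 mol·L⁻¹

Evaluating C_R at τ_opt = ln(k₂/k₁)/(k₂−k₁) gives C_{R,max}/C_{A0} = (k₁/k₂)^[k₂/(k₂−k₁)].
= (0.0704/0.0865)^(0.0865/(0.0865−0.0704)) = (0.8139)^(5.373) = 0.3307.
C_{R,max} = 0.3307×3.95 = 1.31 mol·L⁻¹.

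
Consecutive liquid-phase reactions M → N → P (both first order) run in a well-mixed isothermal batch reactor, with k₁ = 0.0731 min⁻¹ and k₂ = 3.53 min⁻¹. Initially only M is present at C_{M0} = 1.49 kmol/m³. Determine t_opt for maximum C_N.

The intermediate peaks when r₁ = r₂, i.e. k₁e^(−k₁t) = k₂e^(−k₂t), giving t_opt = ln(k₂/k₁)/(k₂−k₁).
= ln(3.53/0.0731)/(3.53−0.0731) = ln(48.29)/3.457 = 3.877/3.457 = 1.12 min.

1.12 min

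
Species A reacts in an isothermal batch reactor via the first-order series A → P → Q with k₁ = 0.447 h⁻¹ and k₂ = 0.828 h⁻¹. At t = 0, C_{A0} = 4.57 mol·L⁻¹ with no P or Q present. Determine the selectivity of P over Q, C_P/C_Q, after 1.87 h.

0.843

For first-order series with pure A initially, C_P(t) = k₁C_{A0}/(k₂−k₁)·(e^(−k₁t) − e^(−k₂t)).
e^(−k₁t) = e^(−0.447×1.87) = e^(−0.8359) = 0.4335; e^(−k₂t) = e^(−1.548) = 0.2126.
C_P = 0.447×4.57/(0.828−0.447) × (0.4335−0.2126) = 5.362×0.2209 = 1.184 mol·L⁻¹.
C_A = C_{A0}e^(−k₁t) = 1.981 mol·L⁻¹, so C_Q = C_{A0}−C_A−C_P = 1.405 mol·L⁻¹; C_P/C_Q = 0.843.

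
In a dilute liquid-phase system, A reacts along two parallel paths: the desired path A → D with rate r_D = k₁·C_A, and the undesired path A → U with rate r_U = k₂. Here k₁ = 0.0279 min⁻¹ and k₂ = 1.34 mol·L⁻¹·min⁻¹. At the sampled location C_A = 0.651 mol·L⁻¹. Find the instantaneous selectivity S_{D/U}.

0.0136

S_{D/U} = r_D/r_U = (k₁·C_A)/(k₂) = (k₁/k₂)·C_A.
= (0.0279×0.6510) / (1.34) = 0.01816/1.340 = 0.0136.
Since the desired path is higher order in A, keeping C_A high (PFR or concentrated feed) favours D.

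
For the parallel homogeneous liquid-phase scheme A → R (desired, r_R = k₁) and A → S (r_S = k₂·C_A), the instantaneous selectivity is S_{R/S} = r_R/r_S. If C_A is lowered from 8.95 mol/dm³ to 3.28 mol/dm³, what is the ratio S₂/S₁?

2.73

S_{R/S} = (k₁/k₂)·C_A⁻¹, so S₂/S₁ = (C_{A,2}/C_{A,1})⁻¹.
= 8.95/3.28 = 2.73.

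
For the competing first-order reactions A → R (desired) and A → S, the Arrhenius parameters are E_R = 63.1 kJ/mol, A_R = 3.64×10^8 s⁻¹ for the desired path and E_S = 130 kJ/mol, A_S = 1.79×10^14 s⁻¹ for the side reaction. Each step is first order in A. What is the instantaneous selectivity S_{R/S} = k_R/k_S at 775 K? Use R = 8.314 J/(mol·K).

Since both paths have the same order in A, the concentration cancels and S_{R/S} = k_R/k_S = (A_R/A_S)·exp[(E_S−E_R)/(RT)].
(E_S−E_R)/(RT) = (130−63.1)×10³/(8.314×775) = 66900/6443 = 10.38.
k_R/k_S = (3.64×10^8/1.79×10^14)·exp(10.38) = 2.034×10^-6 × 32299 = 0.0657.
Since E_R < E_S, lowering the temperature improves selectivity toward R.

0.0657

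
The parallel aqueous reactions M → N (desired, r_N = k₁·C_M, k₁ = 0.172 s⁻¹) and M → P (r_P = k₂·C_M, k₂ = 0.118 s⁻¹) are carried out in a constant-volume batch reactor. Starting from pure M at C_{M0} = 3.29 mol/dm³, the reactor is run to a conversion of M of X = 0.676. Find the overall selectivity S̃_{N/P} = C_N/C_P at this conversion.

1.46

C_M = C_{M0}(1−X) = 1.066 mol/dm³.
Both paths are first order in M, so the instantaneous fraction to N is constant: dC_N/d(−C_M) = k₁/(k₁+k₂) = 0.5931.
C_N = 0.5931·(C_{M0}−C_M) = 0.5931×2.224 = 1.32 mol/dm³.
C_P = (C_{M0}−C_M)−C_N = 0.9050 mol/dm³; S̃_{N/P} = 1.319/0.9050 = 1.46.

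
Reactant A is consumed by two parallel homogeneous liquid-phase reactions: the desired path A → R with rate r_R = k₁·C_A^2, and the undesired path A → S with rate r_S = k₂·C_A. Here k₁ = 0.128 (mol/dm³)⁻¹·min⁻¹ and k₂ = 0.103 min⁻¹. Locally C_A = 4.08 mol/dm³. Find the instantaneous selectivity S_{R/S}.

S_{R/S} = r_R/r_S = (k₁·C_A^2)/(k₂·C_A) = (k₁/k₂)·C_A.
= (0.128×4.080^2) / (0.103×4.080) = 2.131/0.4202 = 5.07.
Since the desired path is higher order in A, keeping C_A high (PFR or concentrated feed) favours R.

5.07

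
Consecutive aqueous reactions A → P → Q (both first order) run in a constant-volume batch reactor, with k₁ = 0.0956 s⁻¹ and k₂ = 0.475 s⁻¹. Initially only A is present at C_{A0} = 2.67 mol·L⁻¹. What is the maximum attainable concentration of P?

Evaluating C_P at t_opt = ln(k₂/k₁)/(k₂−k₁) gives C_{P,max}/C_{A0} = (k₁/k₂)^[k₂/(k₂−k₁)].
= (0.0956/0.475)^(0.475/(0.475−0.0956)) = (0.2013)^(1.252) = 0.1344.
C_{P,max} = 0.1344×2.67 = 0.359 mol·L⁻¹.

0.359 mol·L⁻¹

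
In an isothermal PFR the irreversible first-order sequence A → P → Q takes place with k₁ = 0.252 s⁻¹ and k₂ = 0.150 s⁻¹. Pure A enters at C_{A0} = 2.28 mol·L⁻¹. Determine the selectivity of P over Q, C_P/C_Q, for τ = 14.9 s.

For first-order series with pure A initially, C_P(τ) = k₁C_{A0}/(k₂−k₁)·(e^(−k₁τ) − e^(−k₂τ)).
e^(−k₁τ) = e^(−0.252×14.9) = e^(−3.755) = 0.02341; e^(−k₂τ) = e^(−2.235) = 0.1070.
C_P = 0.252×2.28/(0.150−0.252) × (0.02341−0.1070) = (-5.633)×(-0.08359) = 0.4708 mol·L⁻¹.
C_A = C_{A0}e^(−k₁τ) = 0.05336 mol·L⁻¹, so C_Q = C_{A0}−C_A−C_P = 1.756 mol·L⁻¹; C_P/C_Q = 0.268.

0.268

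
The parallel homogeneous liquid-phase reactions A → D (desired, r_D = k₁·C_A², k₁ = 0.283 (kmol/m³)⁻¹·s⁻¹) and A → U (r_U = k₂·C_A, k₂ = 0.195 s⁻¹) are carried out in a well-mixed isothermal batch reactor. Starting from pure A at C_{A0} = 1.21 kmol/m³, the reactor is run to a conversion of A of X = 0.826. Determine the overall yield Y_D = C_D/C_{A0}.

0.401

C_A = C_{A0}(1−X) = 0.2105 kmol/m³.
Along a PFR/batch, dC_U/dC_A = −r_U/(r_D+r_U) = −k₂/(k₂+k₁·C_A).
Integrating from C_{A0} to C_A: C_U = (0.195/0.283)·ln[(0.195+0.283·1.21)/(0.195+0.283·0.211)] = 0.6890·ln(0.5374/0.2546) = 0.5148 kmol/m³.
Then C_D = (C_{A0}−C_A) − C_U = 0.9995 − 0.5148 = 0.4846 kmol/m³.
Y_D = C_D/C_{A0} = 0.4846/1.21 = 0.401.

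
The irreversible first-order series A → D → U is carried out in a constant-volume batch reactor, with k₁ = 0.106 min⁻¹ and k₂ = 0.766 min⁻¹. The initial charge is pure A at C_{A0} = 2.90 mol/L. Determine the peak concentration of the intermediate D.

0.292 mol/L

For a first-order series the maximum intermediate yield is C_{D,max}/C_{A0} = (k₁/k₂)^[k₂/(k₂−k₁)].
= (0.106/0.766)^(0.766/(0.766−0.106)) = (0.1384)^(1.161) = 0.1007.
C_{D,max} = 0.1007×2.90 = 0.292 mol/L.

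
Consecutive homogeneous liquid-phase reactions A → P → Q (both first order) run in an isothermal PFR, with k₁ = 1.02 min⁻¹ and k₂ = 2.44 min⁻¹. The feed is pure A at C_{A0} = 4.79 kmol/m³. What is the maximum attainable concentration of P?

1.07 kmol/m³

For a first-order series the maximum intermediate yield is C_{P,max}/C_{A0} = (k₁/k₂)^[k₂/(k₂−k₁)].
= (1.02/2.44)^(2.44/(2.44−1.02)) = (0.4180)^(1.718) = 0.2234.
C_{P,max} = 0.2234×4.79 = 1.07 kmol/m³.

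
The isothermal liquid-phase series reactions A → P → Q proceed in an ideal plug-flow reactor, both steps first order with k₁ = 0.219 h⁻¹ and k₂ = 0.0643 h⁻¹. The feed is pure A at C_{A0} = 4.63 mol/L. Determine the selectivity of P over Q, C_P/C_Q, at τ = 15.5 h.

The intermediate concentration in a first-order A→B→C sequence is C_P = k₁C_{A0}(e^(−k₁τ) − e^(−k₂τ))/(k₂−k₁).
e^(−k₁τ) = e^(−0.219×15.5) = e^(−3.394) = 0.03356; e^(−k₂τ) = e^(−0.9966) = 0.3691.
C_P = 0.219×4.63/(0.0643−0.219) × (0.03356−0.3691) = (-6.554)×(-0.3356) = 2.199 mol/L.
C_A = C_{A0}e^(−k₁τ) = 0.1554 mol/L, so C_Q = C_{A0}−C_A−C_P = 2.275 mol/L; C_P/C_Q = 0.967.

0.967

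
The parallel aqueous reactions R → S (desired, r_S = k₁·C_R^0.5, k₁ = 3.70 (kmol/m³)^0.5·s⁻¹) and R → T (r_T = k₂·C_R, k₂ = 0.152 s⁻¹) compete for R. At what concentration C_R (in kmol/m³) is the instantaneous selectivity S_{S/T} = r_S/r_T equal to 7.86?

9.59 kmol/m³

S_{S/T} = (k₁/k₂)·C_R^-0.5 ⇒ C_R = (S·k₂/k₁)^(-2).
= (7.86×0.152/3.70)^(-2) = (0.3229)^(-2) = 9.59 kmol/m³.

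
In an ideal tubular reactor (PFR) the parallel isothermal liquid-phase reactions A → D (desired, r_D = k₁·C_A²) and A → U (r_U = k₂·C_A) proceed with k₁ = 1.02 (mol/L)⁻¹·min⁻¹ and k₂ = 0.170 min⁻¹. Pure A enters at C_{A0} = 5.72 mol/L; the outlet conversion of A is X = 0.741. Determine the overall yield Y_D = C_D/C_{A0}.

C_A = C_{A0}(1−X) = 1.481 mol/L.
Along a PFR/batch, dC_U/dC_A = −r_U/(r_D+r_U) = −k₂/(k₂+k₁·C_A).
Integrating from C_{A0} to C_A: C_U = (0.170/1.02)·ln[(0.170+1.02·5.72)/(0.170+1.02·1.48)] = 0.1667·ln(6.004/1.681) = 0.2122 mol/L.
Then C_D = (C_{A0}−C_A) − C_U = 4.239 − 0.2122 = 4.026 mol/L.
Y_D = C_D/C_{A0} = 4.026/5.72 = 0.704.

0.704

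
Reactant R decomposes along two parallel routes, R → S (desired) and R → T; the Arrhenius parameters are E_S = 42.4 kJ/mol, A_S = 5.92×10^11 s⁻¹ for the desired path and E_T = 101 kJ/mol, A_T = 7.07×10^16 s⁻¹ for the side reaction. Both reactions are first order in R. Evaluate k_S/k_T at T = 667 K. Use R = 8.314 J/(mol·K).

Since both paths have the same order in R, the concentration cancels and S_{S/T} = k_S/k_T = (A_S/A_T)·exp[(E_T−E_S)/(RT)].
(E_T−E_S)/(RT) = (101−42.4)×10³/(8.314×667) = 58600/5545 = 10.57.
k_S/k_T = (5.92×10^11/7.07×10^16)·exp(10.57) = 8.373×10^-6 × 38842 = 0.325.

0.325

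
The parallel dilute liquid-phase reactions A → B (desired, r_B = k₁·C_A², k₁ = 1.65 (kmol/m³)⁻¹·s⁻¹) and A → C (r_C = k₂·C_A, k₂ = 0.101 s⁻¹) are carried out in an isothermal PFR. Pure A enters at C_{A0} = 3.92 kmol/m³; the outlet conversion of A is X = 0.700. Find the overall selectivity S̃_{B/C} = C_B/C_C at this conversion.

C_A = C_{A0}(1−X) = 1.176 kmol/m³.
Along a PFR/batch, dC_C/dC_A = −r_C/(r_B+r_C) = −k₂/(k₂+k₁·C_A).
Integrating from C_{A0} to C_A: C_C = (0.101/1.65)·ln[(0.101+1.65·3.92)/(0.101+1.65·1.18)] = 0.06121·ln(6.569/2.041) = 0.07154 kmol/m³.
Then C_B = (C_{A0}−C_A) − C_C = 2.744 − 0.07154 = 2.672 kmol/m³.
S̃_{B/C} = C_B/C_C = 2.672/0.07154 = 37.4.

37.4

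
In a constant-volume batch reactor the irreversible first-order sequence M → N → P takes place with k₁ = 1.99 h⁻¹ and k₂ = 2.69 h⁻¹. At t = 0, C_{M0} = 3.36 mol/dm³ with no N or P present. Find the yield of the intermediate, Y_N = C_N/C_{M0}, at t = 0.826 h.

0.241

Solving the coupled first-order balances gives C_N(t) = [k₁/(k₂−k₁)]·C_{M0}·(e^(−k₁t) − e^(−k₂t)).
e^(−k₁t) = e^(−1.99×0.826) = e^(−1.644) = 0.1933; e^(−k₂t) = e^(−2.222) = 0.1084.
C_N = 1.99×3.36/(2.69−1.99) × (0.1933−0.1084) = 9.552×0.08486 = 0.8106 mol/dm³.
Y_N = C_N/C_{M0} = 0.8106/3.36 = 0.241.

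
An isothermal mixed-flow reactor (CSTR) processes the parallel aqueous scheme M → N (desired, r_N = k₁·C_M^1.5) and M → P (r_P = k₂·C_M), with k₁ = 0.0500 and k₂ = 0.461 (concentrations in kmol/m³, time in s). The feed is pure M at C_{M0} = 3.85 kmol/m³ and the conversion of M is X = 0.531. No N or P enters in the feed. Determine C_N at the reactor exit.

Exit C_M = C_{M0}(1−X) = 3.85×0.469 = 1.806 kmol/m³.
A CSTR operates uniformly at the exit composition, giving r_N = 0.1213 and r_P = 0.8324 (each k·C_M^n at C_M = 1.806).
Fraction of consumed M going to N: r_N/(r_N+r_P) = 0.1272.
C_N = 0.1272·C_{M0}·X = 0.1272×3.85×0.531 = 0.260 kmol/m³.

0.260 kmol/m³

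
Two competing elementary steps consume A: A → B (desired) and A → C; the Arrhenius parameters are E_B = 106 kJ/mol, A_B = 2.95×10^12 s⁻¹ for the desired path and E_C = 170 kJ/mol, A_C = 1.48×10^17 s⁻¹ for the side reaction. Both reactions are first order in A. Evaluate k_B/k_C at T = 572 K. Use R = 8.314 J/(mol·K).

13.9

k_B/k_C = (A_B/A_C)·exp[−(E_B−E_C)/(RT)] = (A_B/A_C)·exp[(E_C−E_B)/(RT)].
(E_C−E_B)/(RT) = (170−106)×10³/(8.314×572) = 64000/4756 = 13.46.
k_B/k_C = (2.95×10^12/1.48×10^17)·exp(13.46) = 1.993×10^-5 × 6.993×10^5 = 13.9.
Since E_B < E_C, lowering the temperature improves selectivity toward B.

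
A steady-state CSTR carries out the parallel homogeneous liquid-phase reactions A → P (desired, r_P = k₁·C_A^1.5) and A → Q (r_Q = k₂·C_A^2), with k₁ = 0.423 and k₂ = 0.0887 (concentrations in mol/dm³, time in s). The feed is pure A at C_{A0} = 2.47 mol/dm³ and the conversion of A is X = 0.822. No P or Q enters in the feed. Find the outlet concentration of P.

1.78 mol/dm³

Exit C_A = C_{A0}(1−X) = 2.47×0.178 = 0.4397 mol/dm³.
A CSTR operates uniformly at the exit composition, giving r_P = 0.1233 and r_Q = 0.01715 (each k·C_A^n at C_A = 0.4397).
Fraction of consumed A going to P: r_P/(r_P+r_Q) = 0.8779.
C_P = 0.8779·C_{A0}·X = 0.8779×2.47×0.822 = 1.78 mol/dm³.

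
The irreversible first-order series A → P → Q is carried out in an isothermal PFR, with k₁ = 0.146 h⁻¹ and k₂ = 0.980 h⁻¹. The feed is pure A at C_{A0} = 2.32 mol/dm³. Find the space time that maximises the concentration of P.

2.28 h

The intermediate peaks when r₁ = r₂, i.e. k₁e^(−k₁τ) = k₂e^(−k₂τ), giving τ_opt = ln(k₂/k₁)/(k₂−k₁).
= ln(0.980/0.146)/(0.980−0.146) = ln(6.712)/0.8340 = 1.904/0.8340 = 2.28 h.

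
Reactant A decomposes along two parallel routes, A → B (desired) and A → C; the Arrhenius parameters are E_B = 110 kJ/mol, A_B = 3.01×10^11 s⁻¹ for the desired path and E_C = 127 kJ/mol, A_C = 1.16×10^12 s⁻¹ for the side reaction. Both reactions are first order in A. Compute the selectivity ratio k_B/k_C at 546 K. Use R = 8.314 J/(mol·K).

With equal orders, S_{B/C} = k_B/k_C = (A_B/A_C)·exp[(E_C−E_B)/(RT)].
(E_C−E_B)/(RT) = (127−110)×10³/(8.314×546) = 17000/4539 = 3.745.
k_B/k_C = (3.01×10^11/1.16×10^12)·exp(3.745) = 0.2595 × 42.31 = 11.0.
Since E_B < E_C, lowering the temperature improves selectivity toward B.

11.0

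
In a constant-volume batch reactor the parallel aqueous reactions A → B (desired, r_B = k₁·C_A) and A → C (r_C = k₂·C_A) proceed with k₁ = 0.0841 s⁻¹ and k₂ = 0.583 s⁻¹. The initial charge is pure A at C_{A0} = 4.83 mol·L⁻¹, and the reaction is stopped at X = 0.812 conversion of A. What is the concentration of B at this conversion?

0.494 mol·L⁻¹

C_A = C_{A0}(1−X) = 0.9080 mol·L⁻¹.
Both paths are first order in A, so the instantaneous fraction to B is constant: dC_B/d(−C_A) = k₁/(k₁+k₂) = 0.1261.
C_B = 0.1261·(C_{A0}−C_A) = 0.1261×3.922 = 0.494 mol·L⁻¹.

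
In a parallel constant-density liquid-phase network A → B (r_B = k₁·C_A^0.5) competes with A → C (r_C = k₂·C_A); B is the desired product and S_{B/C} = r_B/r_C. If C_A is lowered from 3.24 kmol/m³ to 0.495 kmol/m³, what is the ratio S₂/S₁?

S_{B/C} = (k₁/k₂)·C_A^-0.5, so S₂/S₁ = (C_{A,2}/C_{A,1})^-0.5.
= (0.495/3.24)^(-0.5) = (0.1528)^(-0.5) = 2.56.

2.56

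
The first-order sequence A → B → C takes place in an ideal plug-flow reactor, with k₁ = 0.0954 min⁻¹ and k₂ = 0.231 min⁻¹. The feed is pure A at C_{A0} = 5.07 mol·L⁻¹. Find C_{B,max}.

For a first-order series the maximum intermediate yield is C_{B,max}/C_{A0} = (k₁/k₂)^[k₂/(k₂−k₁)].
= (0.0954/0.231)^(0.231/(0.231−0.0954)) = (0.4130)^(1.704) = 0.2217.
C_{B,max} = 0.2217×5.07 = 1.12 mol·L⁻¹.

1.12 mol·L⁻¹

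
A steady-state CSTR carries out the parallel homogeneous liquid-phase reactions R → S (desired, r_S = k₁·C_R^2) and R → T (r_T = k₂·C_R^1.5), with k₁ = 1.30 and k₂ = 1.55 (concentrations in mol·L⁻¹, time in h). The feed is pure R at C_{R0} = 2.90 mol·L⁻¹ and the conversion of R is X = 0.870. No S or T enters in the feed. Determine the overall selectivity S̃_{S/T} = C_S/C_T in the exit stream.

Exit C_R = C_{R0}(1−X) = 2.90×0.130 = 0.3770 mol·L⁻¹.
Rates in a CSTR are evaluated at the outlet concentration: r_S = 1.30×0.3770^2 = 0.1848, r_T = 1.55×0.3770^1.5 = 0.3588.
Overall selectivity = C_S/C_T = r_Sτ/(r_Tτ) = r_S/r_T = 0.515.

0.515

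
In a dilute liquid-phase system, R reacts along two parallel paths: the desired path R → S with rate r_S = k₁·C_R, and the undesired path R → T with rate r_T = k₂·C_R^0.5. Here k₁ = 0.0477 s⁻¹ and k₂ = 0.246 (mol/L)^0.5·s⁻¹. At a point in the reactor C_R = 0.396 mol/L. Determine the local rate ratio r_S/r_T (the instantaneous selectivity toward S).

S_{S/T} = r_S/r_T = (k₁·C_R)/(k₂·C_R^0.5) = (k₁/k₂)·C_R^0.5.
= (0.0477×0.3960) / (0.246×0.3960^0.5) = 0.01889/0.1548 = 0.122.

0.122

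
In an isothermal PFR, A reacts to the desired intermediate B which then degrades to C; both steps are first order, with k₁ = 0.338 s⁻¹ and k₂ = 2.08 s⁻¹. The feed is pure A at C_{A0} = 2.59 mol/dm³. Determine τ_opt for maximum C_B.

Setting dC_B/dτ = 0 gives τ_opt = ln(k₂/k₁)/(k₂−k₁).
= ln(2.08/0.338)/(2.08−0.338) = ln(6.154)/1.742 = 1.817/1.742 = 1.04 s.

1.04 s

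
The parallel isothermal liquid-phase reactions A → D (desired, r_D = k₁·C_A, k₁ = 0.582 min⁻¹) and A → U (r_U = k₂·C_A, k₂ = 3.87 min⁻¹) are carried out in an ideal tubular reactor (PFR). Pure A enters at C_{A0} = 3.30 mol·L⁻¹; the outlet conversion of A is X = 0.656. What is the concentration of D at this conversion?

C_A = C_{A0}(1−X) = 1.135 mol·L⁻¹.
Both paths are first order in A, so the instantaneous fraction to D is constant: dC_D/d(−C_A) = k₁/(k₁+k₂) = 0.1307.
C_D = 0.1307·(C_{A0}−C_A) = 0.1307×2.165 = 0.283 mol·L⁻¹.

0.283 mol·L⁻¹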